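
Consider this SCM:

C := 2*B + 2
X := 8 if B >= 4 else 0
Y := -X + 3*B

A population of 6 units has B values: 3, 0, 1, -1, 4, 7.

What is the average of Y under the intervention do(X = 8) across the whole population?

-1

Under do(X=8), X's equation is replaced by X=8 for every unit. Per-unit Y: 1, -8, -5, -11, 4, 13. Mean = -1.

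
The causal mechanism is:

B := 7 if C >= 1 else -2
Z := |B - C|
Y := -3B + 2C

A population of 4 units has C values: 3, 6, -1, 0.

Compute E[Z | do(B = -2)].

4

do(B=-2) breaks B's dependence on C. With B=-2 fixed, Z across the units is 5, 8, 1, 2, mean 4.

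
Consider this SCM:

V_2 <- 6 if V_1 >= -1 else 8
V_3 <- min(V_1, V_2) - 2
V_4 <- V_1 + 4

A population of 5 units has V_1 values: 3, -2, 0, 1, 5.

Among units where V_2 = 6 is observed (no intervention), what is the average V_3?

Conditioning on V_2=6 selects the 4 unit(s) with V_1 ∈ {3, 0, 1, 5}. Their V_3 values: 1, -2, -1, 3. Mean = 0.25.

0.25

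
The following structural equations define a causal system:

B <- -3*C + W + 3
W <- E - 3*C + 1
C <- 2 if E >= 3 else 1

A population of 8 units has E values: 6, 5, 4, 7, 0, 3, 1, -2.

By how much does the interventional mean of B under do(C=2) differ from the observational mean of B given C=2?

-2

Every unit gets C=2 under the intervention. B values become -2, -3, -4, -1, -8, -5, -7, -10; E[B|do(C=2)] = -5.
Observing C=2 restricts to units where C's equation naturally yields 2: E ∈ {6, 5, 4, 7, 3}. In that subpopulation B = -2, -3, -4, -1, -5, mean -3.
Difference = -5 − (-3) = -2.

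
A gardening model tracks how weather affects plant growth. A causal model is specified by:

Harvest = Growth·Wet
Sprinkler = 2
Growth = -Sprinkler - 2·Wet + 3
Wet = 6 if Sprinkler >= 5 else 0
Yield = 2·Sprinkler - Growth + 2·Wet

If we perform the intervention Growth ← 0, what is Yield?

4

The intervention breaks the incoming arrows to Growth: Growth = -Sprinkler - 2·Wet + 3 no longer applies, and Growth = 0.
Wet = 6 if Sprinkler >= 5 else 0  [with Sprinkler=2]  = 0
Yield = 2·Sprinkler - Growth + 2·Wet  [with Sprinkler=2, Growth=0, Wet=0]  = 4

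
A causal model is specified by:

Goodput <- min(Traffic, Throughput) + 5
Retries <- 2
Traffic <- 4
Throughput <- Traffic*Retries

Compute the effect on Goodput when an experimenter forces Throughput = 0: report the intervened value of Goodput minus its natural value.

The intervention breaks the incoming arrows to Throughput: Throughput <- Traffic*Retries no longer applies, and Throughput = 0.
Goodput = min(Traffic, Throughput) + 5  [with Traffic=4, Throughput=0]  = 5
Without intervention: Throughput = Traffic*Retries  [with Traffic=4, Retries=2]  = 8; Goodput = min(Traffic, Throughput) + 5  [with Traffic=4, Throughput=8]  = 9.
Change = 5 − 9 = -4.

-4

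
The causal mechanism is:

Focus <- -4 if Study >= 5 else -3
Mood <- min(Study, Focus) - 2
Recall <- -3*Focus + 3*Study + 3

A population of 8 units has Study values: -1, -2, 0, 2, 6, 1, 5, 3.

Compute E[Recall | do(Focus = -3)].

17.25

The intervention sets Focus=-3 in all 8 units regardless of Study. Recomputing Recall per unit gives 9, 6, 12, 18, 30, 15, 27, 21; average 17.25.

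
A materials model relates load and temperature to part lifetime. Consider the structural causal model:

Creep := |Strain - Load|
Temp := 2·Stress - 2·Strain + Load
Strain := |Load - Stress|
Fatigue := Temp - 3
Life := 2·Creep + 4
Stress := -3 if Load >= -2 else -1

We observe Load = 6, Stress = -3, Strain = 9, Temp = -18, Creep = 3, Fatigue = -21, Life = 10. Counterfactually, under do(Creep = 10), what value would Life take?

24

Under do(Creep=10), the mechanism Creep := |Strain - Load| is discarded; Creep is fixed at 10.
Life = 2·Creep + 4  [with Creep=10]  = 24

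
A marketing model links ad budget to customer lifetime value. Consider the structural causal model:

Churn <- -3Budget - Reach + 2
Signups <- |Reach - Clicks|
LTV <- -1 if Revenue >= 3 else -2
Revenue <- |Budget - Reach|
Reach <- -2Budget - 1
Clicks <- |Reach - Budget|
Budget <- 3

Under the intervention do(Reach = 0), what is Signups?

Under do(Reach=0), the mechanism Reach <- -2Budget - 1 is discarded; Reach is fixed at 0.
Clicks = |Reach - Budget|  [with Reach=0, Budget=3]  = 3
Signups = |Reach - Clicks|  [with Reach=0, Clicks=3]  = 3

3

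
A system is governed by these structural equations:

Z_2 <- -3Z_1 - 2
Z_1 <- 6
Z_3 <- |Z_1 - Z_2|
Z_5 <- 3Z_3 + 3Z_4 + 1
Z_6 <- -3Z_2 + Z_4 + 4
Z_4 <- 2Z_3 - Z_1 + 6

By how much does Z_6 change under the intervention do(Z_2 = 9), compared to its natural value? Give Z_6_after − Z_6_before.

Under do(Z_2=9), the mechanism Z_2 <- -3Z_1 - 2 is discarded; Z_2 is fixed at 9.
Z_3 = |Z_1 - Z_2|  [with Z_1=6, Z_2=9]  = 3
Z_4 = 2Z_3 - Z_1 + 6  [with Z_3=3, Z_1=6]  = 6
Z_6 = -3Z_2 + Z_4 + 4  [with Z_2=9, Z_4=6]  = -17
Without intervention: Z_2 = -3Z_1 - 2  [with Z_1=6]  = -20; Z_3 = |Z_1 - Z_2|  [with Z_1=6, Z_2=-20]  = 26; Z_4 = 2Z_3 - Z_1 + 6  [with Z_3=26, Z_1=6]  = 52; Z_6 = -3Z_2 + Z_4 + 4  [with Z_2=-20, Z_4=52]  = 116.
Change = -17 − 116 = -133.

-133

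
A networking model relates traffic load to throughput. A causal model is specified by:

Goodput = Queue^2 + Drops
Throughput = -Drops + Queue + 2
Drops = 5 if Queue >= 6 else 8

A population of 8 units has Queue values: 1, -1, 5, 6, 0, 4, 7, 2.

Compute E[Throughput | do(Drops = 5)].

0

Every unit gets Drops=5 under the intervention. Throughput values become -2, -4, 2, 3, -3, 1, 4, -1; E[Throughput|do(Drops=5)] = 0.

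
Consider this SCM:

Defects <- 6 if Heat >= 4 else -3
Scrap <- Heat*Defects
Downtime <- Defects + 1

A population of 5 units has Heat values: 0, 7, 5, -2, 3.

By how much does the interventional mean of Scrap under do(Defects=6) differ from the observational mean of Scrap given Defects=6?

-20.4

The intervention sets Defects=6 in all 5 units regardless of Heat. Recomputing Scrap per unit gives 0, 42, 30, -12, 18; average 15.6.
Observing Defects=6 restricts to units where Defects's equation naturally yields 6: Heat ∈ {7, 5}. In that subpopulation Scrap = 42, 30, mean 36.
Difference = 15.6 − 36 = -20.4.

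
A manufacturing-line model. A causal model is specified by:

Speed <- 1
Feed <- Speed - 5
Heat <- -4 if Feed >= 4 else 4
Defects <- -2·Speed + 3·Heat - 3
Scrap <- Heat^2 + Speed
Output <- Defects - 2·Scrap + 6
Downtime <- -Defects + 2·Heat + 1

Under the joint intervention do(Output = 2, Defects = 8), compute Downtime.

1

Under do(Output = 2, Defects = 8), each intervened variable's structural equation is replaced by its fixed value.
Feed = Speed - 5  [with Speed=1]  = -4
Heat = -4 if Feed >= 4 else 4  [with Feed=-4]  = 4
Downtime = -Defects + 2·Heat + 1  [with Defects=8, Heat=4]  = 1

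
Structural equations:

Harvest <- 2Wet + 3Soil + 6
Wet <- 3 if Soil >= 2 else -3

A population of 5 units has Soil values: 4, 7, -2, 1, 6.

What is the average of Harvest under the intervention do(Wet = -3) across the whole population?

9.6

Under do(Wet=-3), Wet's equation is replaced by Wet=-3 for every unit. Per-unit Harvest: 12, 21, -6, 3, 18. Mean = 9.6.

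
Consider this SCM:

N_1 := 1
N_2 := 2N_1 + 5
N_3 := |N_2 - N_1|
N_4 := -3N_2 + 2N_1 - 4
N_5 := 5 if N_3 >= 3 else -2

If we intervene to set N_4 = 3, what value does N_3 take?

6

Under do(N_4=3), the mechanism N_4 := -3N_2 + 2N_1 - 4 is discarded; N_4 is fixed at 3.
Since N_3 is not a descendant of the intervened variable, it is unaffected.
N_2 = 2N_1 + 5  [with N_1=1]  = 7
N_3 = |N_2 - N_1|  [with N_2=7, N_1=1]  = 6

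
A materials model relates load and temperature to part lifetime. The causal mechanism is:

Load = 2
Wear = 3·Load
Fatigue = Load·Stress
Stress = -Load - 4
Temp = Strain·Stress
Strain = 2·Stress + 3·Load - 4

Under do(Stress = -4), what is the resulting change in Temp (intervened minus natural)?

-36

Under do(Stress=-4), the mechanism Stress = -Load - 4 is discarded; Stress is fixed at -4.
Strain = 2·Stress + 3·Load - 4  [with Stress=-4, Load=2]  = -6
Temp = Strain·Stress  [with Strain=-6, Stress=-4]  = 24
Without intervention: Stress = -Load - 4  [with Load=2]  = -6; Strain = 2·Stress + 3·Load - 4  [with Stress=-6, Load=2]  = -10; Temp = Strain·Stress  [with Strain=-10, Stress=-6]  = 60.
Change = 24 − 60 = -36.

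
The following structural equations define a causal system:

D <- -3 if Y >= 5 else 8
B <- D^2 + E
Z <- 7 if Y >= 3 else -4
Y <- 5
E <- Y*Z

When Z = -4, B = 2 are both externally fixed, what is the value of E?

The joint intervention fixes Z = -4, B = 2, removing each variable's own equation.
E = Y*Z  [with Y=5, Z=-4]  = -20

-20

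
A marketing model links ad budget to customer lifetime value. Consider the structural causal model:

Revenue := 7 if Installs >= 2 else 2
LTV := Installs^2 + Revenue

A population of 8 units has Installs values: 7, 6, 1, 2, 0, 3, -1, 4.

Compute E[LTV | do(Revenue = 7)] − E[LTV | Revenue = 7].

-8.3

Every unit gets Revenue=7 under the intervention. LTV values become 56, 43, 8, 11, 7, 16, 8, 23; E[LTV|do(Revenue=7)] = 21.5.
Observing Revenue=7 restricts to units where Revenue's equation naturally yields 7: Installs ∈ {7, 6, 2, 3, 4}. In that subpopulation LTV = 56, 43, 11, 16, 23, mean 29.8.
Difference = 21.5 − 29.8 = -8.3.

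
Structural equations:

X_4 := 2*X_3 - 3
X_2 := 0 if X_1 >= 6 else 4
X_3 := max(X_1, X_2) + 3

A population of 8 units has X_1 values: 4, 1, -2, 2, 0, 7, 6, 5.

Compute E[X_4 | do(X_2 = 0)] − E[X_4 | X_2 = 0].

Every unit gets X_2=0 under the intervention. X_4 values become 11, 5, 3, 7, 3, 17, 15, 13; E[X_4|do(X_2=0)] = 9.25.
Observing X_2=0 restricts to units where X_2's equation naturally yields 0: X_1 ∈ {7, 6}. In that subpopulation X_4 = 17, 15, mean 16.
Difference = 9.25 − 16 = -6.75.

-6.75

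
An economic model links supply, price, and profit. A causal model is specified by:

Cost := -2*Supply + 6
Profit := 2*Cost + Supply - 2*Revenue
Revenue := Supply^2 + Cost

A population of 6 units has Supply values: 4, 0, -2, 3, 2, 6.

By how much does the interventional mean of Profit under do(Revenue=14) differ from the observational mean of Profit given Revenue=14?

do(Revenue=14) breaks Revenue's dependence on Supply. With Revenue=14 fixed, Profit across the units is -28, -16, -10, -25, -22, -34, mean -22.5.
Conditioning on Revenue=14 selects the 2 unit(s) with Supply ∈ {4, -2}. Their Profit values: -28, -10. Mean = -19.
Difference = -22.5 − (-19) = -3.5.

-3.5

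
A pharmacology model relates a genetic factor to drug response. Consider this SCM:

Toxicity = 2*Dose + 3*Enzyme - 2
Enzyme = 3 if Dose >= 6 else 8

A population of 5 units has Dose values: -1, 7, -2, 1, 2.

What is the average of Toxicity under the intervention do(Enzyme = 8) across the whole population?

do(Enzyme=8) breaks Enzyme's dependence on Dose. With Enzyme=8 fixed, Toxicity across the units is 20, 36, 18, 24, 26, mean 24.8.

24.8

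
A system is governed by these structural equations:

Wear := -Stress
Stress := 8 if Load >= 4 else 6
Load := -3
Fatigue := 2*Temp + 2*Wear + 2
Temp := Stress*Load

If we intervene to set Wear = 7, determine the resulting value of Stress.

The intervention breaks the incoming arrows to Wear: Wear := -Stress no longer applies, and Wear = 7.
Since Stress is not a descendant of the intervened variable, it is unaffected.
Stress = 8 if Load >= 4 else 6  [with Load=-3]  = 6

6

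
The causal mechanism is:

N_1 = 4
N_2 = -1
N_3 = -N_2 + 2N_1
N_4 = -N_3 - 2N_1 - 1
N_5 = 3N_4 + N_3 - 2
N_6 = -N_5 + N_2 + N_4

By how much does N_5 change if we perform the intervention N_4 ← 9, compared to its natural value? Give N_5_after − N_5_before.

Intervening sets N_4 = 9 and removes its equation (N_4 = -N_3 - 2N_1 - 1).
N_3 = -N_2 + 2N_1  [with N_2=-1, N_1=4]  = 9
N_5 = 3N_4 + N_3 - 2  [with N_4=9, N_3=9]  = 34
Without intervention: N_3 = -N_2 + 2N_1  [with N_2=-1, N_1=4]  = 9; N_4 = -N_3 - 2N_1 - 1  [with N_3=9, N_1=4]  = -18; N_5 = 3N_4 + N_3 - 2  [with N_4=-18, N_3=9]  = -47.
Change = 34 − (-47) = 81.

81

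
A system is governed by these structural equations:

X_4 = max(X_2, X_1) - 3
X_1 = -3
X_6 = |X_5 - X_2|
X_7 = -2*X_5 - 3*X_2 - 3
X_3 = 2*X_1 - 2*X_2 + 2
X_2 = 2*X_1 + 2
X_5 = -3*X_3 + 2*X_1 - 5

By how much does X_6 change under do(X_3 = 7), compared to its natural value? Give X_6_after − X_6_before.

The intervention breaks the incoming arrows to X_3: X_3 = 2*X_1 - 2*X_2 + 2 no longer applies, and X_3 = 7.
X_2 = 2*X_1 + 2  [with X_1=-3]  = -4
X_5 = -3*X_3 + 2*X_1 - 5  [with X_3=7, X_1=-3]  = -32
X_6 = |X_5 - X_2|  [with X_5=-32, X_2=-4]  = 28
Without intervention: X_2 = 2*X_1 + 2  [with X_1=-3]  = -4; X_3 = 2*X_1 - 2*X_2 + 2  [with X_1=-3, X_2=-4]  = 4; X_5 = -3*X_3 + 2*X_1 - 5  [with X_3=4, X_1=-3]  = -23; X_6 = |X_5 - X_2|  [with X_5=-23, X_2=-4]  = 19.
Change = 28 − 19 = 9.

9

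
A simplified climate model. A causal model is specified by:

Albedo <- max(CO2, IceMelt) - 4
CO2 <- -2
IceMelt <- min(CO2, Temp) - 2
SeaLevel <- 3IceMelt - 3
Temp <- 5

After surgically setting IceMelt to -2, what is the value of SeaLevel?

-9

do(IceMelt=-2) replaces the equation IceMelt <- min(CO2, Temp) - 2 with the constant IceMelt = -2.
SeaLevel = 3IceMelt - 3  [with IceMelt=-2]  = -9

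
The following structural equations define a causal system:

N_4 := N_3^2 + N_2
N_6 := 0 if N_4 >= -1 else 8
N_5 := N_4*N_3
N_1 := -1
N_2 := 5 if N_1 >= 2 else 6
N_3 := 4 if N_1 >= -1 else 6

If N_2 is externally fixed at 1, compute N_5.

do(N_2=1) replaces the equation N_2 := 5 if N_1 >= 2 else 6 with the constant N_2 = 1.
N_3 = 4 if N_1 >= -1 else 6  [with N_1=-1]  = 4
N_4 = N_3^2 + N_2  [with N_3=4, N_2=1]  = 17
N_5 = N_4*N_3  [with N_4=17, N_3=4]  = 68

68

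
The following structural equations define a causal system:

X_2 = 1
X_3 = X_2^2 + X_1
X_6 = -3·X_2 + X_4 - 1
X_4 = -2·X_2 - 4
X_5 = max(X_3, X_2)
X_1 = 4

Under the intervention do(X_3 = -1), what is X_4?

The intervention breaks the incoming arrows to X_3: X_3 = X_2^2 + X_1 no longer applies, and X_3 = -1.
X_4 is not downstream of the intervention, so its value is determined by the original equations.
X_4 = -2·X_2 - 4  [with X_2=1]  = -6

-6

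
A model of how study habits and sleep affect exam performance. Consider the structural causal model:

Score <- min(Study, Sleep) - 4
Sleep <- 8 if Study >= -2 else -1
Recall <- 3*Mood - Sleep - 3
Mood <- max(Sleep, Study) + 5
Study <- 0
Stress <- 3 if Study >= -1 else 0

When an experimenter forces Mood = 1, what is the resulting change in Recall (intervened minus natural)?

-36

The intervention breaks the incoming arrows to Mood: Mood <- max(Sleep, Study) + 5 no longer applies, and Mood = 1.
Sleep = 8 if Study >= -2 else -1  [with Study=0]  = 8
Recall = 3*Mood - Sleep - 3  [with Mood=1, Sleep=8]  = -8
Without intervention: Sleep = 8 if Study >= -2 else -1  [with Study=0]  = 8; Mood = max(Sleep, Study) + 5  [with Sleep=8, Study=0]  = 13; Recall = 3*Mood - Sleep - 3  [with Mood=13, Sleep=8]  = 28.
Change = -8 − 28 = -36.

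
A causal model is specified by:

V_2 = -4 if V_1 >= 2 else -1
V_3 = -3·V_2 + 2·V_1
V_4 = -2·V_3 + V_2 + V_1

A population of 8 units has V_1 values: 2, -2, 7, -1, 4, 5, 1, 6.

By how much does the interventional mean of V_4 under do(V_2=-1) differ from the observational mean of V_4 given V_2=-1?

-10.25

The intervention sets V_2=-1 in all 8 units regardless of V_1. Recomputing V_4 per unit gives -13, -1, -28, -4, -19, -22, -10, -25; average -15.25.
E[V_4|V_2=-1] averages over only the 3 units with V_2=-1 (V_1 = -2, -1, 1): V_4 = -1, -4, -10, mean -5.
Difference = -15.25 − (-5) = -10.25.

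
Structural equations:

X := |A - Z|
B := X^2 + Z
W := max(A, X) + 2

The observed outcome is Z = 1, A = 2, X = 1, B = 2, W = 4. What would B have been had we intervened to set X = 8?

The intervention breaks the incoming arrows to X: X := |A - Z| no longer applies, and X = 8.
B = X^2 + Z  [with X=8, Z=1]  = 65

65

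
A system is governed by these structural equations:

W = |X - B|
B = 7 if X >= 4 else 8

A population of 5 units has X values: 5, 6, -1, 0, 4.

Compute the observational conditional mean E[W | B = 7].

2

Conditioning on B=7 selects the 3 unit(s) with X ∈ {5, 6, 4}. Their W values: 2, 1, 3. Mean = 2.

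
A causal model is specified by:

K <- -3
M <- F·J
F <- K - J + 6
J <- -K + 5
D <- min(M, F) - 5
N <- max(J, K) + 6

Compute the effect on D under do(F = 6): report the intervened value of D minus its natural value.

46

The intervention breaks the incoming arrows to F: F <- K - J + 6 no longer applies, and F = 6.
J = -K + 5  [with K=-3]  = 8
M = F·J  [with F=6, J=8]  = 48
D = min(M, F) - 5  [with M=48, F=6]  = 1
Without intervention: J = -K + 5  [with K=-3]  = 8; F = K - J + 6  [with K=-3, J=8]  = -5; M = F·J  [with F=-5, J=8]  = -40; D = min(M, F) - 5  [with M=-40, F=-5]  = -45.
Change = 1 − (-45) = 46.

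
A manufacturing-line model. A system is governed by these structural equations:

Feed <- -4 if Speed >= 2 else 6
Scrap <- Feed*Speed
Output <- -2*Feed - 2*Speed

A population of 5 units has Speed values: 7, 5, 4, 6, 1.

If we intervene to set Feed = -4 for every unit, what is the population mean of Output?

Every unit gets Feed=-4 under the intervention. Output values become -6, -2, 0, -4, 6; E[Output|do(Feed=-4)] = -1.2.

-1.2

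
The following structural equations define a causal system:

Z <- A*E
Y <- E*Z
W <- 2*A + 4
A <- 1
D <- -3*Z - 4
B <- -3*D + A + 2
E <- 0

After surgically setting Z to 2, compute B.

33

The intervention breaks the incoming arrows to Z: Z <- A*E no longer applies, and Z = 2.
D = -3*Z - 4  [with Z=2]  = -10
B = -3*D + A + 2  [with D=-10, A=1]  = 33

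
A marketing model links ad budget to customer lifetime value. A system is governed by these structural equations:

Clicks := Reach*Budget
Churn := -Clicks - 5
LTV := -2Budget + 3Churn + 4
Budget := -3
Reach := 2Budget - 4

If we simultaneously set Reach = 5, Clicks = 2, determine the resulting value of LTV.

-11

Under do(Reach = 5, Clicks = 2), each intervened variable's structural equation is replaced by its fixed value.
Churn = -Clicks - 5  [with Clicks=2]  = -7
LTV = -2Budget + 3Churn + 4  [with Budget=-3, Churn=-7]  = -11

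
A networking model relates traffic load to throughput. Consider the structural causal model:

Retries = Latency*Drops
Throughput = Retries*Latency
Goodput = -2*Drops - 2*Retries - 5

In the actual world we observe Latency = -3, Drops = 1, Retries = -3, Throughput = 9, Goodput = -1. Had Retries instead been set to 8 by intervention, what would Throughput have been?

-24

The intervention breaks the incoming arrows to Retries: Retries = Latency*Drops no longer applies, and Retries = 8.
Throughput = Retries*Latency  [with Retries=8, Latency=-3]  = -24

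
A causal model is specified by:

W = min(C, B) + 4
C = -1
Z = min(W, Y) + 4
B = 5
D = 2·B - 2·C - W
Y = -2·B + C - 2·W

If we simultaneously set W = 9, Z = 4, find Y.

-29

The joint intervention fixes W = 9, Z = 4, removing each variable's own equation.
Y = -2·B + C - 2·W  [with B=5, C=-1, W=9]  = -29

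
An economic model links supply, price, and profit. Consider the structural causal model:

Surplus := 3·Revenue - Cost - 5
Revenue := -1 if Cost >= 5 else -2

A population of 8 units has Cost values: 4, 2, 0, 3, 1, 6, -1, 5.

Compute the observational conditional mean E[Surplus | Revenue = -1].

Observing Revenue=-1 restricts to units where Revenue's equation naturally yields -1: Cost ∈ {6, 5}. In that subpopulation Surplus = -14, -13, mean -13.5.

-13.5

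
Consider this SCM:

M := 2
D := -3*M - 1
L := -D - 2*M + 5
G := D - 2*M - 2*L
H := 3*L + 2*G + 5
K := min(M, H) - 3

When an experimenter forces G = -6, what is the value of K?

-1

Under do(G=-6), the mechanism G := D - 2*M - 2*L is discarded; G is fixed at -6.
D = -3*M - 1  [with M=2]  = -7
L = -D - 2*M + 5  [with D=-7, M=2]  = 8
H = 3*L + 2*G + 5  [with L=8, G=-6]  = 17
K = min(M, H) - 3  [with M=2, H=17]  = -1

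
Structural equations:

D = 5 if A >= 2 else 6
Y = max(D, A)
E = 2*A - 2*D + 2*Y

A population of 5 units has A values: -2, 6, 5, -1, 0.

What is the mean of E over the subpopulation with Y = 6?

2

E[E|Y=6] averages over only the 4 units with Y=6 (A = -2, 6, -1, 0): E = -4, 14, -2, 0, mean 2.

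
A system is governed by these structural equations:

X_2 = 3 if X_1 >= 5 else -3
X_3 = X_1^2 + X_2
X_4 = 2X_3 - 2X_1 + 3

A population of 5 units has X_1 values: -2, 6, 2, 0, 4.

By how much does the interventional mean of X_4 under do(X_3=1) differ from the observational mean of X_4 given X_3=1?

Under do(X_3=1), X_3's equation is replaced by X_3=1 for every unit. Per-unit X_4: 9, -7, 1, 5, -3. Mean = 1.
Observing X_3=1 restricts to units where X_3's equation naturally yields 1: X_1 ∈ {-2, 2}. In that subpopulation X_4 = 9, 1, mean 5.
Difference = 1 − 5 = -4.

-4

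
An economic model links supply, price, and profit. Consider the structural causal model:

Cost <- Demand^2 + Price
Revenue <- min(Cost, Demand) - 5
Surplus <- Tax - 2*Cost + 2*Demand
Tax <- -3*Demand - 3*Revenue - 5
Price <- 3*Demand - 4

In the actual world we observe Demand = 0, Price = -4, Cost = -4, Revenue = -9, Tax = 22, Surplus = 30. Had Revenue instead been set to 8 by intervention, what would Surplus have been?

-21

Under do(Revenue=8), the mechanism Revenue <- min(Cost, Demand) - 5 is discarded; Revenue is fixed at 8.
Price = 3*Demand - 4  [with Demand=0]  = -4
Cost = Demand^2 + Price  [with Demand=0, Price=-4]  = -4
Tax = -3*Demand - 3*Revenue - 5  [with Demand=0, Revenue=8]  = -29
Surplus = Tax - 2*Cost + 2*Demand  [with Tax=-29, Cost=-4, Demand=0]  = -21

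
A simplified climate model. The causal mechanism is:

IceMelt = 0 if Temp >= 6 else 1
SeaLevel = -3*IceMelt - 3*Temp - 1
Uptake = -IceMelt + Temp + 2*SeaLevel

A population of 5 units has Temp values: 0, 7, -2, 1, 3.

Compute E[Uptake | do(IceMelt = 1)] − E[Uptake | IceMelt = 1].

-6.5

Every unit gets IceMelt=1 under the intervention. Uptake values become -9, -44, 1, -14, -24; E[Uptake|do(IceMelt=1)] = -18.
Observing IceMelt=1 restricts to units where IceMelt's equation naturally yields 1: Temp ∈ {0, -2, 1, 3}. In that subpopulation Uptake = -9, 1, -14, -24, mean -11.5.
Difference = -18 − (-11.5) = -6.5.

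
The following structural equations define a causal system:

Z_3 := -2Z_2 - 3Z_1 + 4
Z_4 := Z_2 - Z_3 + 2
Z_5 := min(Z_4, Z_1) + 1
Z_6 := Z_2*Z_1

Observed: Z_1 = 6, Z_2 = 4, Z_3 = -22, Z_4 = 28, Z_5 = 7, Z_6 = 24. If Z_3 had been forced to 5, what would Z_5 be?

do(Z_3=5) replaces the equation Z_3 := -2Z_2 - 3Z_1 + 4 with the constant Z_3 = 5.
Z_4 = Z_2 - Z_3 + 2  [with Z_2=4, Z_3=5]  = 1
Z_5 = min(Z_4, Z_1) + 1  [with Z_4=1, Z_1=6]  = 2

2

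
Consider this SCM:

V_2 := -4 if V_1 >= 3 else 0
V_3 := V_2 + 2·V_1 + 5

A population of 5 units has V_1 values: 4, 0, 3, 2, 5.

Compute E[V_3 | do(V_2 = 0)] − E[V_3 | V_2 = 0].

3.6

do(V_2=0) breaks V_2's dependence on V_1. With V_2=0 fixed, V_3 across the units is 13, 5, 11, 9, 15, mean 10.6.
Conditioning on V_2=0 selects the 2 unit(s) with V_1 ∈ {0, 2}. Their V_3 values: 5, 9. Mean = 7.
Difference = 10.6 − 7 = 3.6.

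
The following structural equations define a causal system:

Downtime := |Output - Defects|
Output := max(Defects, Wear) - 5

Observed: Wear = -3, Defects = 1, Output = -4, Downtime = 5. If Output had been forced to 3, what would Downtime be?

2

The intervention breaks the incoming arrows to Output: Output := max(Defects, Wear) - 5 no longer applies, and Output = 3.
Downtime = |Output - Defects|  [with Output=3, Defects=1]  = 2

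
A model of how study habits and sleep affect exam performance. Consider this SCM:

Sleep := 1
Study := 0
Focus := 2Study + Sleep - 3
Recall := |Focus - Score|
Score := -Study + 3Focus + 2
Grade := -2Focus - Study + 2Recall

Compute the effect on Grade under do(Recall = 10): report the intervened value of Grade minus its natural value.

16

The intervention breaks the incoming arrows to Recall: Recall := |Focus - Score| no longer applies, and Recall = 10.
Focus = 2Study + Sleep - 3  [with Study=0, Sleep=1]  = -2
Grade = -2Focus - Study + 2Recall  [with Focus=-2, Study=0, Recall=10]  = 24
Without intervention: Focus = 2Study + Sleep - 3  [with Study=0, Sleep=1]  = -2; Score = -Study + 3Focus + 2  [with Study=0, Focus=-2]  = -4; Recall = |Focus - Score|  [with Focus=-2, Score=-4]  = 2; Grade = -2Focus - Study + 2Recall  [with Focus=-2, Study=0, Recall=2]  = 8.
Change = 24 − 8 = 16.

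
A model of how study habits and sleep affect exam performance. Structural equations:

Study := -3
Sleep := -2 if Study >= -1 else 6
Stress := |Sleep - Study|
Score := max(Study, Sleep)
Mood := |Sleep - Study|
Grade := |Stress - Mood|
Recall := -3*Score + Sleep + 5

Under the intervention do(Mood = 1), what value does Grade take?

Under do(Mood=1), the mechanism Mood := |Sleep - Study| is discarded; Mood is fixed at 1.
Sleep = -2 if Study >= -1 else 6  [with Study=-3]  = 6
Stress = |Sleep - Study|  [with Sleep=6, Study=-3]  = 9
Grade = |Stress - Mood|  [with Stress=9, Mood=1]  = 8

8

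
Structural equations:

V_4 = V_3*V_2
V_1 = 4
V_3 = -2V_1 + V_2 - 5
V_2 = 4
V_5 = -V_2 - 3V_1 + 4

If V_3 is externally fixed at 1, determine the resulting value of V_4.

The intervention breaks the incoming arrows to V_3: V_3 = -2V_1 + V_2 - 5 no longer applies, and V_3 = 1.
V_4 = V_3*V_2  [with V_3=1, V_2=4]  = 4

4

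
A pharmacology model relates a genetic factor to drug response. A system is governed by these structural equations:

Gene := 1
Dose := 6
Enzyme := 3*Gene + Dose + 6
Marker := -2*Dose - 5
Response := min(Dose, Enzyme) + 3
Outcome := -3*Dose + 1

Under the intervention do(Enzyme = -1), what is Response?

do(Enzyme=-1) replaces the equation Enzyme := 3*Gene + Dose + 6 with the constant Enzyme = -1.
Response = min(Dose, Enzyme) + 3  [with Dose=6, Enzyme=-1]  = 2

2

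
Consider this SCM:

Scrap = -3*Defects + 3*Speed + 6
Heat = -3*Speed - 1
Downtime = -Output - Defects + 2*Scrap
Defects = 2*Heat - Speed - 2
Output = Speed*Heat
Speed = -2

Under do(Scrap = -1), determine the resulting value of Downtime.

-2

Under do(Scrap=-1), the mechanism Scrap = -3*Defects + 3*Speed + 6 is discarded; Scrap is fixed at -1.
Heat = -3*Speed - 1  [with Speed=-2]  = 5
Defects = 2*Heat - Speed - 2  [with Heat=5, Speed=-2]  = 10
Output = Speed*Heat  [with Speed=-2, Heat=5]  = -10
Downtime = -Output - Defects + 2*Scrap  [with Output=-10, Defects=10, Scrap=-1]  = -2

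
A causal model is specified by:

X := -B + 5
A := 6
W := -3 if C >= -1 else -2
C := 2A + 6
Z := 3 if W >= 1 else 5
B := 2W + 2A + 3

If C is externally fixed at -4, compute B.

Under do(C=-4), the mechanism C := 2A + 6 is discarded; C is fixed at -4.
W = -3 if C >= -1 else -2  [with C=-4]  = -2
B = 2W + 2A + 3  [with W=-2, A=6]  = 11

11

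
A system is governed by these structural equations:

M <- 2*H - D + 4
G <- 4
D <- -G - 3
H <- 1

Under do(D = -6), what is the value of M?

The intervention breaks the incoming arrows to D: D <- -G - 3 no longer applies, and D = -6.
M = 2*H - D + 4  [with H=1, D=-6]  = 12

12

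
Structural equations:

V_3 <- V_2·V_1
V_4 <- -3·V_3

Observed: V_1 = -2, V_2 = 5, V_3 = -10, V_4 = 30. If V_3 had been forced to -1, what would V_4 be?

The intervention breaks the incoming arrows to V_3: V_3 <- V_2·V_1 no longer applies, and V_3 = -1.
V_4 = -3·V_3  [with V_3=-1]  = 3

3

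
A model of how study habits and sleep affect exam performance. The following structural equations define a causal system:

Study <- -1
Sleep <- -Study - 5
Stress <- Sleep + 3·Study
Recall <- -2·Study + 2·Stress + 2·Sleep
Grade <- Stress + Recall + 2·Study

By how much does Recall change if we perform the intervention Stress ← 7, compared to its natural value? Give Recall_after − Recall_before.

The intervention breaks the incoming arrows to Stress: Stress <- Sleep + 3·Study no longer applies, and Stress = 7.
Sleep = -Study - 5  [with Study=-1]  = -4
Recall = -2·Study + 2·Stress + 2·Sleep  [with Study=-1, Stress=7, Sleep=-4]  = 8
Without intervention: Sleep = -Study - 5  [with Study=-1]  = -4; Stress = Sleep + 3·Study  [with Sleep=-4, Study=-1]  = -7; Recall = -2·Study + 2·Stress + 2·Sleep  [with Study=-1, Stress=-7, Sleep=-4]  = -20.
Change = 8 − (-20) = 28.

28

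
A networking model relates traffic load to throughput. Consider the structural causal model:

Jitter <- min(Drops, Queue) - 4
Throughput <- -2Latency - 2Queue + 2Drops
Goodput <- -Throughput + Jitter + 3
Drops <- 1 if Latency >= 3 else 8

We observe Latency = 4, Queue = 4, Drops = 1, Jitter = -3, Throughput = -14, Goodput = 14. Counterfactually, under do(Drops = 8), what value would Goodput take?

The intervention breaks the incoming arrows to Drops: Drops <- 1 if Latency >= 3 else 8 no longer applies, and Drops = 8.
Jitter = min(Drops, Queue) - 4  [with Drops=8, Queue=4]  = 0
Throughput = -2Latency - 2Queue + 2Drops  [with Latency=4, Queue=4, Drops=8]  = 0
Goodput = -Throughput + Jitter + 3  [with Throughput=0, Jitter=0]  = 3

3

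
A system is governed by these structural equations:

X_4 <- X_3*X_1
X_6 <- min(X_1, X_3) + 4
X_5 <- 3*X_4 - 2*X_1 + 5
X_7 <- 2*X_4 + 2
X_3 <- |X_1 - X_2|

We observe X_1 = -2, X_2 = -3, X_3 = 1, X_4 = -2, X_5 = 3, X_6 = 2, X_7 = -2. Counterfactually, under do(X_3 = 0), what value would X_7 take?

2

The intervention breaks the incoming arrows to X_3: X_3 <- |X_1 - X_2| no longer applies, and X_3 = 0.
X_4 = X_3*X_1  [with X_3=0, X_1=-2]  = 0
X_7 = 2*X_4 + 2  [with X_4=0]  = 2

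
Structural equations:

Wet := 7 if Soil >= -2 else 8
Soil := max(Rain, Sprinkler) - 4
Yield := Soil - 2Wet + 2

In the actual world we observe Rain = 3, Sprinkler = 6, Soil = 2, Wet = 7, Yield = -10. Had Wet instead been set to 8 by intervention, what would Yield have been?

Intervening sets Wet = 8 and removes its equation (Wet := 7 if Soil >= -2 else 8).
Soil = max(Rain, Sprinkler) - 4  [with Rain=3, Sprinkler=6]  = 2
Yield = Soil - 2Wet + 2  [with Soil=2, Wet=8]  = -12

-12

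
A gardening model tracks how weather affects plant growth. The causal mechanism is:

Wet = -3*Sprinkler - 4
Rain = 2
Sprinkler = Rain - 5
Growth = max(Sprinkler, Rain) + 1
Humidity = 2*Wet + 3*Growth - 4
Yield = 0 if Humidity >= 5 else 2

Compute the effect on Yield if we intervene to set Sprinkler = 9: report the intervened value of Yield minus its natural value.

Under do(Sprinkler=9), the mechanism Sprinkler = Rain - 5 is discarded; Sprinkler is fixed at 9.
Wet = -3*Sprinkler - 4  [with Sprinkler=9]  = -31
Growth = max(Sprinkler, Rain) + 1  [with Sprinkler=9, Rain=2]  = 10
Humidity = 2*Wet + 3*Growth - 4  [with Wet=-31, Growth=10]  = -36
Yield = 0 if Humidity >= 5 else 2  [with Humidity=-36]  = 2
Without intervention: Sprinkler = Rain - 5  [with Rain=2]  = -3; Wet = -3*Sprinkler - 4  [with Sprinkler=-3]  = 5; Growth = max(Sprinkler, Rain) + 1  [with Sprinkler=-3, Rain=2]  = 3; Humidity = 2*Wet + 3*Growth - 4  [with Wet=5, Growth=3]  = 15; Yield = 0 if Humidity >= 5 else 2  [with Humidity=15]  = 0.
Change = 2 − 0 = 2.

2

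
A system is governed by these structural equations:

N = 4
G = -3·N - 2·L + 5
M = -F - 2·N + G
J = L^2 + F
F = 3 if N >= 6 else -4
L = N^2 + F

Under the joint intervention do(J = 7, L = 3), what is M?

The joint intervention fixes J = 7, L = 3, removing each variable's own equation.
F = 3 if N >= 6 else -4  [with N=4]  = -4
G = -3·N - 2·L + 5  [with N=4, L=3]  = -13
M = -F - 2·N + G  [with F=-4, N=4, G=-13]  = -17

-17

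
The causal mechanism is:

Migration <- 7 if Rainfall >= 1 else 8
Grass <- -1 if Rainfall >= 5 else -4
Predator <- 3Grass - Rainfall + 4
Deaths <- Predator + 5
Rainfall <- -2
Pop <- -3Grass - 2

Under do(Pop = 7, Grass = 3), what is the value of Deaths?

20

Under do(Pop = 7, Grass = 3), each intervened variable's structural equation is replaced by its fixed value.
Predator = 3Grass - Rainfall + 4  [with Grass=3, Rainfall=-2]  = 15
Deaths = Predator + 5  [with Predator=15]  = 20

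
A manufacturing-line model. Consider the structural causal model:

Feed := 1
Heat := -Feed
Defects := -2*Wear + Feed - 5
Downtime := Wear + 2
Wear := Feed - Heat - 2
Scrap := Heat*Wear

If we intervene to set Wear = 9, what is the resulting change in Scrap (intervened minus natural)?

-9

do(Wear=9) replaces the equation Wear := Feed - Heat - 2 with the constant Wear = 9.
Heat = -Feed  [with Feed=1]  = -1
Scrap = Heat*Wear  [with Heat=-1, Wear=9]  = -9
Without intervention: Heat = -Feed  [with Feed=1]  = -1; Wear = Feed - Heat - 2  [with Feed=1, Heat=-1]  = 0; Scrap = Heat*Wear  [with Heat=-1, Wear=0]  = 0.
Change = -9 − 0 = -9.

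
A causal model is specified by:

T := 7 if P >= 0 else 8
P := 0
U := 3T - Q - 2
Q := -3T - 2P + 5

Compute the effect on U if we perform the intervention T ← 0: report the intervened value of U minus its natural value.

Under do(T=0), the mechanism T := 7 if P >= 0 else 8 is discarded; T is fixed at 0.
Q = -3T - 2P + 5  [with T=0, P=0]  = 5
U = 3T - Q - 2  [with T=0, Q=5]  = -7
Without intervention: T = 7 if P >= 0 else 8  [with P=0]  = 7; Q = -3T - 2P + 5  [with T=7, P=0]  = -16; U = 3T - Q - 2  [with T=7, Q=-16]  = 35.
Change = -7 − 35 = -42.

-42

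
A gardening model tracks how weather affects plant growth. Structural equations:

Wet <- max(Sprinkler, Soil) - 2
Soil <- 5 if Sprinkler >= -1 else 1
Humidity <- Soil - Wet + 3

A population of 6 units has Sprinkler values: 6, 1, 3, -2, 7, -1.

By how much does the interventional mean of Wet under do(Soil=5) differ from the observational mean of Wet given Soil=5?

-0.1

Under do(Soil=5), Soil's equation is replaced by Soil=5 for every unit. Per-unit Wet: 4, 3, 3, 3, 5, 3. Mean = 3.5.
Observing Soil=5 restricts to units where Soil's equation naturally yields 5: Sprinkler ∈ {6, 1, 3, 7, -1}. In that subpopulation Wet = 4, 3, 3, 5, 3, mean 3.6.
Difference = 3.5 − 3.6 = -0.1.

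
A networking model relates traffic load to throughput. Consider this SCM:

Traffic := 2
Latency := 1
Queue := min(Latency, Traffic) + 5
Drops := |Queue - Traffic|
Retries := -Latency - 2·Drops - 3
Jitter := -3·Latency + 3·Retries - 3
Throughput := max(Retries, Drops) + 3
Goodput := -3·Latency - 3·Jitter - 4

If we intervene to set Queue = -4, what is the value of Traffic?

2

Under do(Queue=-4), the mechanism Queue := min(Latency, Traffic) + 5 is discarded; Queue is fixed at -4.
Traffic is not downstream of the intervention, so its value is determined by the original equations.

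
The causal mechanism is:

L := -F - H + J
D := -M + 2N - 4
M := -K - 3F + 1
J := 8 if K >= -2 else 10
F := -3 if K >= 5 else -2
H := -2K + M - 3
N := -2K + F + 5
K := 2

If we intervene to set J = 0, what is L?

4

Intervening sets J = 0 and removes its equation (J := 8 if K >= -2 else 10).
F = -3 if K >= 5 else -2  [with K=2]  = -2
M = -K - 3F + 1  [with K=2, F=-2]  = 5
H = -2K + M - 3  [with K=2, M=5]  = -2
L = -F - H + J  [with F=-2, H=-2, J=0]  = 4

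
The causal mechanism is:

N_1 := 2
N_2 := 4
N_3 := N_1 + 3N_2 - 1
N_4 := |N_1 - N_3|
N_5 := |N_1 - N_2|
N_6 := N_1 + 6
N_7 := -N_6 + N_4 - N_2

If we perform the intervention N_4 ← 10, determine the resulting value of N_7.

The intervention breaks the incoming arrows to N_4: N_4 := |N_1 - N_3| no longer applies, and N_4 = 10.
N_6 = N_1 + 6  [with N_1=2]  = 8
N_7 = -N_6 + N_4 - N_2  [with N_6=8, N_4=10, N_2=4]  = -2

-2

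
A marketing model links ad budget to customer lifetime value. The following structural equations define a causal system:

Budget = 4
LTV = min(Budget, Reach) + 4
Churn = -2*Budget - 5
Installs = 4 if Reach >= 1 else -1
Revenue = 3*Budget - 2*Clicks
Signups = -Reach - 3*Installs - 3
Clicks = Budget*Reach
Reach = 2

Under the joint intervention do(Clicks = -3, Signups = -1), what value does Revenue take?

Under do(Clicks = -3, Signups = -1), each intervened variable's structural equation is replaced by its fixed value.
Revenue = 3*Budget - 2*Clicks  [with Budget=4, Clicks=-3]  = 18

18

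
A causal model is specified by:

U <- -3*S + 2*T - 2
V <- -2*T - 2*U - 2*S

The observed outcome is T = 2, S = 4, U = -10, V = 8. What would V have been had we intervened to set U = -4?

-4

The intervention breaks the incoming arrows to U: U <- -3*S + 2*T - 2 no longer applies, and U = -4.
V = -2*T - 2*U - 2*S  [with T=2, U=-4, S=4]  = -4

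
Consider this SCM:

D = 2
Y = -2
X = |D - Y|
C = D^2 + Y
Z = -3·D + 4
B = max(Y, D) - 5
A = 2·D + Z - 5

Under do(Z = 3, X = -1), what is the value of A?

The joint intervention fixes Z = 3, X = -1, removing each variable's own equation.
A = 2·D + Z - 5  [with D=2, Z=3]  = 2

2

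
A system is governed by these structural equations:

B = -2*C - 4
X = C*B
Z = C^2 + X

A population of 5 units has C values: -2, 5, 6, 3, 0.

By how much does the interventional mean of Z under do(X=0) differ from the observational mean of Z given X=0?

Every unit gets X=0 under the intervention. Z values become 4, 25, 36, 9, 0; E[Z|do(X=0)] = 14.8.
Observing X=0 restricts to units where X's equation naturally yields 0: C ∈ {-2, 0}. In that subpopulation Z = 4, 0, mean 2.
Difference = 14.8 − 2 = 12.8.

12.8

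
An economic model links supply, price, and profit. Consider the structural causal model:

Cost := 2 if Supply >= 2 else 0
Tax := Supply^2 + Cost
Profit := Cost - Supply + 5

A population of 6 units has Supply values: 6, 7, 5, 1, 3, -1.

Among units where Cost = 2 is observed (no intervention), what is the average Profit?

E[Profit|Cost=2] averages over only the 4 units with Cost=2 (Supply = 6, 7, 5, 3): Profit = 1, 0, 2, 4, mean 1.75.

1.75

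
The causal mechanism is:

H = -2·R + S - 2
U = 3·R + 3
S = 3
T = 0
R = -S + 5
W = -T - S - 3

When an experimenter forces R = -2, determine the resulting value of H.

5

The intervention breaks the incoming arrows to R: R = -S + 5 no longer applies, and R = -2.
H = -2·R + S - 2  [with R=-2, S=3]  = 5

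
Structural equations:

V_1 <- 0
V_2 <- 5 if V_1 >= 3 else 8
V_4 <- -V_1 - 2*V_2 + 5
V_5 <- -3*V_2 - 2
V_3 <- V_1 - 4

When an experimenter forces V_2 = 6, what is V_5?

-20

do(V_2=6) replaces the equation V_2 <- 5 if V_1 >= 3 else 8 with the constant V_2 = 6.
V_5 = -3*V_2 - 2  [with V_2=6]  = -20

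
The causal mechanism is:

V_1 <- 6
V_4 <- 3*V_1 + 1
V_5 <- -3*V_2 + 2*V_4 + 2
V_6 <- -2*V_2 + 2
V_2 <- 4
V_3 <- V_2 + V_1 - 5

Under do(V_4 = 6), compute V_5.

Intervening sets V_4 = 6 and removes its equation (V_4 <- 3*V_1 + 1).
V_5 = -3*V_2 + 2*V_4 + 2  [with V_2=4, V_4=6]  = 2

2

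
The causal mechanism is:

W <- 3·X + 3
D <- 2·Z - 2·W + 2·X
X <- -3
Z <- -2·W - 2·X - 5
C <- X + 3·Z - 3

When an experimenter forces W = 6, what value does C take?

do(W=6) replaces the equation W <- 3·X + 3 with the constant W = 6.
Z = -2·W - 2·X - 5  [with W=6, X=-3]  = -11
C = X + 3·Z - 3  [with X=-3, Z=-11]  = -39

-39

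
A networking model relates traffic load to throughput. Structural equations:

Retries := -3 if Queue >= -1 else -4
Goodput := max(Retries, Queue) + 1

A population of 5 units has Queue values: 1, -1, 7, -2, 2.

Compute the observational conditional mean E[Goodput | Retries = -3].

3.25

Conditioning on Retries=-3 selects the 4 unit(s) with Queue ∈ {1, -1, 7, 2}. Their Goodput values: 2, 0, 8, 3. Mean = 3.25.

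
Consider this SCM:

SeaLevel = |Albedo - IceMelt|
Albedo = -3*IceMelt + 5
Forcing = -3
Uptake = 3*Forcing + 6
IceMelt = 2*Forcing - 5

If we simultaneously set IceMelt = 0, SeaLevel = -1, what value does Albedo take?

The joint intervention fixes IceMelt = 0, SeaLevel = -1, removing each variable's own equation.
Albedo = -3*IceMelt + 5  [with IceMelt=0]  = 5

5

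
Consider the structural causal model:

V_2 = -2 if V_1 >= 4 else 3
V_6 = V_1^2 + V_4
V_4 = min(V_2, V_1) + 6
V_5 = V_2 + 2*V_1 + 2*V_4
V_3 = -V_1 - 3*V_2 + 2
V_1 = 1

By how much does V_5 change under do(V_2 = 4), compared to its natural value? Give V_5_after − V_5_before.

1

do(V_2=4) replaces the equation V_2 = -2 if V_1 >= 4 else 3 with the constant V_2 = 4.
V_4 = min(V_2, V_1) + 6  [with V_2=4, V_1=1]  = 7
V_5 = V_2 + 2*V_1 + 2*V_4  [with V_2=4, V_1=1, V_4=7]  = 20
Without intervention: V_2 = -2 if V_1 >= 4 else 3  [with V_1=1]  = 3; V_4 = min(V_2, V_1) + 6  [with V_2=3, V_1=1]  = 7; V_5 = V_2 + 2*V_1 + 2*V_4  [with V_2=3, V_1=1, V_4=7]  = 19.
Change = 20 − 19 = 1.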